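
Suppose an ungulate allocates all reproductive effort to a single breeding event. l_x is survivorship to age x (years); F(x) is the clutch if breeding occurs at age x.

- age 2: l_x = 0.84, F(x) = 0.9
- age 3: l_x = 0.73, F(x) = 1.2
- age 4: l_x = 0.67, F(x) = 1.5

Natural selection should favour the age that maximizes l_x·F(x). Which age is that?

Expected offspring if breeding at age x = l_x × F(x):
  age 2: 0.84 × 0.9 = 0.756
  age 3: 0.73 × 1.2 = 0.876
  age 4: 0.67 × 1.5 = 1.005
Maximum at age 4 (1.005).

4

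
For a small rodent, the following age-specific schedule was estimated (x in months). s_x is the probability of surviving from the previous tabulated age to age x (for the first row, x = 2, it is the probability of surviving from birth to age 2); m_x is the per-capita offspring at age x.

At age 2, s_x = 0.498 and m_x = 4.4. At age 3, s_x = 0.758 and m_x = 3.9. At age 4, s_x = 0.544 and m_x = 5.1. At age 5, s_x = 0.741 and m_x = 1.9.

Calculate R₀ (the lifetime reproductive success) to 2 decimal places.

Survivorship from birth: l_x = s_2·s_3·…·s_x.
  l_2 = 0.49800
  l_3 = 0.37748
  l_4 = 0.20535
  l_5 = 0.15217
R₀ = Σ l_x m_x:
  age 2: 0.49800 × 4.4 = 2.1912
  age 3: 0.37748 × 3.9 = 1.4722
  age 4: 0.20535 × 5.1 = 1.0473
  age 5: 0.15217 × 1.9 = 0.2891
R₀ = 2.1912 + 1.4722 + 1.0473 + 0.2891 = 4.9998

5.00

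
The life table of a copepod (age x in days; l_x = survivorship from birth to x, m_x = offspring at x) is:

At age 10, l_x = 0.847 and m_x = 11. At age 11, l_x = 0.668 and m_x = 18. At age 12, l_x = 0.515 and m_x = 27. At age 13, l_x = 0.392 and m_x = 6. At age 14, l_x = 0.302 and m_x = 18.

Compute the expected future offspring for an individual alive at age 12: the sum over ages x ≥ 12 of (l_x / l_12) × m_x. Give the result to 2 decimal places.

42.12

l_12 = 0.515. Conditional survival from age 12 to x is l_x / l_12.
  x=12: (0.515/0.515) × 27 = 27.0000
  x=13: (0.392/0.515) × 6 = 4.5670
  x=14: (0.302/0.515) × 18 = 10.5553
Sum = 27.0000 + 4.5670 + 10.5553 = 42.1223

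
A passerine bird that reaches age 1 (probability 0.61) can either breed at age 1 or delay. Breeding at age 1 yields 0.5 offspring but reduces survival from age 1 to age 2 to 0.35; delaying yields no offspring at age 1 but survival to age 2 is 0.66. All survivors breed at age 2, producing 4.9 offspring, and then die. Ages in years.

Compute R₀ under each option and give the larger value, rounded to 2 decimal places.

1.97

breed at age 1: R₀ = 0.61 × (0.5 + 0.35 × 4.9) = 0.61 × 2.2150 = 1.3511
delay to age 2: R₀ = 0.61 × (0.66 × 4.9) = 0.61 × 3.2340 = 1.9727
Higher: delay to age 2 (1.9727).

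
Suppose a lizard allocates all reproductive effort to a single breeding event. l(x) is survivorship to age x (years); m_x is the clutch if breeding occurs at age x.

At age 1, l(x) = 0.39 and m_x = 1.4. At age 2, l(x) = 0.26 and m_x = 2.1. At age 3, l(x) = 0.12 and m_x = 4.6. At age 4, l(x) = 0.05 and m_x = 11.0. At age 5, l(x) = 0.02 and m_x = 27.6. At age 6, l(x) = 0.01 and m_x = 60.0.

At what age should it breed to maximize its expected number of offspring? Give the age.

6

Expected offspring if breeding at age x = l(x) × m_x:
  age 1: 0.39 × 1.4 = 0.546
  age 2: 0.26 × 2.1 = 0.546
  age 3: 0.12 × 4.6 = 0.552
  age 4: 0.05 × 11.0 = 0.550
  age 5: 0.02 × 27.6 = 0.552
  age 6: 0.01 × 60.0 = 0.600
Maximum at age 6 (0.600).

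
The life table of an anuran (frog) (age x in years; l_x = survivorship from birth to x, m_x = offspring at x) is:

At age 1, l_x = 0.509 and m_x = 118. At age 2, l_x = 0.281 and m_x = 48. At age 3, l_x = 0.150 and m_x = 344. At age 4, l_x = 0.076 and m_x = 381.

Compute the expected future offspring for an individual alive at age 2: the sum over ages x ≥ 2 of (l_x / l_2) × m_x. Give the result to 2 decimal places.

334.68

l_2 = 0.281. Conditional survival from age 2 to x is l_x / l_2.
  x=2: (0.281/0.281) × 48 = 48.0000
  x=3: (0.150/0.281) × 344 = 183.6299
  x=4: (0.076/0.281) × 381 = 103.0463
Sum = 48.0000 + 183.6299 + 103.0463 = 334.6762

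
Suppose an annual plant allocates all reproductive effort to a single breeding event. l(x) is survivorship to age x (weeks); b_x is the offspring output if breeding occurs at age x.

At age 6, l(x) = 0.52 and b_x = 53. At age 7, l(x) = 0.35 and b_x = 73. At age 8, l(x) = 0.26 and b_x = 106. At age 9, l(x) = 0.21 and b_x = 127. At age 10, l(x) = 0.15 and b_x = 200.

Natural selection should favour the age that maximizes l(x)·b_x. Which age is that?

Expected offspring if breeding at age x = l(x) × b_x:
  age 6: 0.52 × 53 = 27.560
  age 7: 0.35 × 73 = 25.550
  age 8: 0.26 × 106 = 27.560
  age 9: 0.21 × 127 = 26.670
  age 10: 0.15 × 200 = 30.000
Maximum at age 10 (30.000).

10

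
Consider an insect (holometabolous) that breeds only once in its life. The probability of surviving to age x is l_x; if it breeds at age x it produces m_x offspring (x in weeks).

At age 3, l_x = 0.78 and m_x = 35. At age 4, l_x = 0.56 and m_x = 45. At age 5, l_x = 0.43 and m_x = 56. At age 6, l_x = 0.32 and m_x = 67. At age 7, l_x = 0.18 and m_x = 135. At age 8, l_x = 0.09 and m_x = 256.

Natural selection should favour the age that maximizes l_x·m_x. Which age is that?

3

Expected offspring if breeding at age x = l_x × m_x:
  age 3: 0.78 × 35 = 27.300
  age 4: 0.56 × 45 = 25.200
  age 5: 0.43 × 56 = 24.080
  age 6: 0.32 × 67 = 21.440
  age 7: 0.18 × 135 = 24.300
  age 8: 0.09 × 256 = 23.040
Maximum at age 3 (27.300).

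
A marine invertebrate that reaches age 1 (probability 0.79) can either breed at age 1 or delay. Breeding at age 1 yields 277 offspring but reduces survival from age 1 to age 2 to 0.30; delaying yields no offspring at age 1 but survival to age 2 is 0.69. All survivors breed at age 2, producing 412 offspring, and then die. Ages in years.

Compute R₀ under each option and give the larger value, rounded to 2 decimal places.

breed at age 1: R₀ = 0.79 × (277 + 0.30 × 412) = 0.79 × 400.6000 = 316.4740
delay to age 2: R₀ = 0.79 × (0.69 × 412) = 0.79 × 284.2800 = 224.5812
Higher: breed at age 1 (316.4740).

316.47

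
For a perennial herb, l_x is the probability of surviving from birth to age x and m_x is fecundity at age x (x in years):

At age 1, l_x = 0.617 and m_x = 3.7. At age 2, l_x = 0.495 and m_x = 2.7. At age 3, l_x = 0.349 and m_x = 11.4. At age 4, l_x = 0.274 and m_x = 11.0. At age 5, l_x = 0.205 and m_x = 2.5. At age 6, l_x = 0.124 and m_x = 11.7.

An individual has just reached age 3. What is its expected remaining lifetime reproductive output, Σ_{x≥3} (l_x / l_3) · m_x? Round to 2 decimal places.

l_3 = 0.349. Conditional survival from age 3 to x is l_x / l_3.
  x=3: (0.349/0.349) × 11.4 = 11.4000
  x=4: (0.274/0.349) × 11.0 = 8.6361
  x=5: (0.205/0.349) × 2.5 = 1.4685
  x=6: (0.124/0.349) × 11.7 = 4.1570
Sum = 11.4000 + 8.6361 + 1.4685 + 4.1570 = 25.6616

25.66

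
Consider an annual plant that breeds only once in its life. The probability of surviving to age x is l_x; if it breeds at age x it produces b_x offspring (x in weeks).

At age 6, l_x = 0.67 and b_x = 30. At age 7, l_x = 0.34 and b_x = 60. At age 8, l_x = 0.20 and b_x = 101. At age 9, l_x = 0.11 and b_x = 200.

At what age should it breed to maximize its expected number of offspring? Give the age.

9

Expected offspring if breeding at age x = l_x × b_x:
  age 6: 0.67 × 30 = 20.100
  age 7: 0.34 × 60 = 20.400
  age 8: 0.20 × 101 = 20.200
  age 9: 0.11 × 200 = 22.000
Maximum at age 9 (22.000).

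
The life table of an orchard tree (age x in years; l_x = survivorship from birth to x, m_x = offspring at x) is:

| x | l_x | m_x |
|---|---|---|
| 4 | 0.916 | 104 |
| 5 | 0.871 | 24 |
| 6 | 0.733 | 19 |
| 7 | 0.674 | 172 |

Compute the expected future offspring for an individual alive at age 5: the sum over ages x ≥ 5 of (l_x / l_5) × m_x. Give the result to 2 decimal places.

173.09

l_5 = 0.871. Conditional survival from age 5 to x is l_x / l_5.
  x=5: (0.871/0.871) × 24 = 24.0000
  x=6: (0.733/0.871) × 19 = 15.9897
  x=7: (0.674/0.871) × 172 = 133.0976
Sum = 24.0000 + 15.9897 + 133.0976 = 173.0873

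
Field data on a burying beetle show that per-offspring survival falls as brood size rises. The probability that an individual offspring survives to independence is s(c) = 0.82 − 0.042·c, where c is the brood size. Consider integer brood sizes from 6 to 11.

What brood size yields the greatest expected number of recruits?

Expected recruits = c × s(c):
  c=6: 6 × 0.568 = 3.408
  c=7: 7 × 0.526 = 3.682
  c=8: 8 × 0.484 = 3.872
  c=9: 9 × 0.442 = 3.978
  c=10: 10 × 0.400 = 4.000
  c=11: 11 × 0.358 = 3.938
Maximum at c = 10 (4.000 recruits).

10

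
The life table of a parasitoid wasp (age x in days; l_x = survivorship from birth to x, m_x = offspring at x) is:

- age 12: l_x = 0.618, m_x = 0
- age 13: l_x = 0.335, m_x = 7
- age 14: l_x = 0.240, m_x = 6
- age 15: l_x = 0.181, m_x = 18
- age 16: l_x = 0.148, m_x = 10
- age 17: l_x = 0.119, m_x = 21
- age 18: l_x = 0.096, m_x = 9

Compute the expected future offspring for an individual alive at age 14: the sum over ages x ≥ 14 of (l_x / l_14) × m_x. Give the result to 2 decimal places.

39.75

l_14 = 0.240. Conditional survival from age 14 to x is l_x / l_14.
  x=14: (0.240/0.240) × 6 = 6.0000
  x=15: (0.181/0.240) × 18 = 13.5750
  x=16: (0.148/0.240) × 10 = 6.1667
  x=17: (0.119/0.240) × 21 = 10.4125
  x=18: (0.096/0.240) × 9 = 3.6000
Sum = 6.0000 + 13.5750 + 6.1667 + 10.4125 + 3.6000 = 39.7542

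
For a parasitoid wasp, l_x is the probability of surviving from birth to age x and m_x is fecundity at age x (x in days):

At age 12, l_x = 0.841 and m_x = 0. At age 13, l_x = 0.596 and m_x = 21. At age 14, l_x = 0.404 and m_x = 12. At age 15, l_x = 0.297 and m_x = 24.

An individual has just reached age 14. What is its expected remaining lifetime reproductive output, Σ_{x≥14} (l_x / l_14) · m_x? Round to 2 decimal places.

l_14 = 0.404. Conditional survival from age 14 to x is l_x / l_14.
  x=14: (0.404/0.404) × 12 = 12.0000
  x=15: (0.297/0.404) × 24 = 17.6436
Sum = 12.0000 + 17.6436 = 29.6436

29.64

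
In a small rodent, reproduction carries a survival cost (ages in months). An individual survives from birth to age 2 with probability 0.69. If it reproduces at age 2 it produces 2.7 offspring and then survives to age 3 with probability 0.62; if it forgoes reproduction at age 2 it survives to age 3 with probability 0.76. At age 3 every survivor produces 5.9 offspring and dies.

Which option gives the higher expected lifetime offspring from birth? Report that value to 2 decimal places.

4.39

breed at age 2: R₀ = 0.69 × (2.7 + 0.62 × 5.9) = 0.69 × 6.3580 = 4.3870
delay to age 3: R₀ = 0.69 × (0.76 × 5.9) = 0.69 × 4.4840 = 3.0940
Higher: breed at age 2 (4.3870).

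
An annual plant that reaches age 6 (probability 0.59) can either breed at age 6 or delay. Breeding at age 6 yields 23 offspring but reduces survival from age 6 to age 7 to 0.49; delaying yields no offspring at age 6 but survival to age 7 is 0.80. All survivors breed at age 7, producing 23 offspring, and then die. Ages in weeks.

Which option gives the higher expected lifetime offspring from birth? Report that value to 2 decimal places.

breed at age 6: R₀ = 0.59 × (23 + 0.49 × 23) = 0.59 × 34.2700 = 20.2193
delay to age 7: R₀ = 0.59 × (0.80 × 23) = 0.59 × 18.4000 = 10.8560
Higher: breed at age 6 (20.2193).

20.22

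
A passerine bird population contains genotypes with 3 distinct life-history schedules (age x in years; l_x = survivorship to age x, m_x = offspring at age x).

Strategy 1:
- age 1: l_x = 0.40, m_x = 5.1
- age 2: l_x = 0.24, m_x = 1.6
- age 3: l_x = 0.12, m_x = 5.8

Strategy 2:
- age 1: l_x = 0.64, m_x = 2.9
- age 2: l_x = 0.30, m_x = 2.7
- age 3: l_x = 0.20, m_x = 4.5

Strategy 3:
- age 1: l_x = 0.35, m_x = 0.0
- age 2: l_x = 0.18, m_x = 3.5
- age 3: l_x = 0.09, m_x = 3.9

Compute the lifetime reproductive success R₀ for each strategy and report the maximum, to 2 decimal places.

3.57

Strategy 1: R₀ = 0.40×5.1 + 0.24×1.6 + 0.12×5.8 = 3.1200
Strategy 2: R₀ = 0.64×2.9 + 0.30×2.7 + 0.20×4.5 = 3.5660
Strategy 3: R₀ = 0.35×0.0 + 0.18×3.5 + 0.09×3.9 = 0.9810
Highest R₀: strategy 2 with 3.5660.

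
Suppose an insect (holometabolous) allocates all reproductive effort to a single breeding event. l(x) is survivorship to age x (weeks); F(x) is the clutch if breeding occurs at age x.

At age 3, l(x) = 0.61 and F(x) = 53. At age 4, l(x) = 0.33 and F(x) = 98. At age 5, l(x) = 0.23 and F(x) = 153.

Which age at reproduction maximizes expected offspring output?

5

Expected offspring if breeding at age x = l(x) × F(x):
  age 3: 0.61 × 53 = 32.330
  age 4: 0.33 × 98 = 32.340
  age 5: 0.23 × 153 = 35.190
Maximum at age 5 (35.190).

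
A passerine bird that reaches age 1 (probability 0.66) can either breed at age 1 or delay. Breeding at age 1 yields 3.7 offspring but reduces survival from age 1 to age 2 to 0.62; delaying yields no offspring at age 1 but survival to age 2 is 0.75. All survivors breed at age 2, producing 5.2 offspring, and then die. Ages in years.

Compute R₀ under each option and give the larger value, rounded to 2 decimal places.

breed at age 1: R₀ = 0.66 × (3.7 + 0.62 × 5.2) = 0.66 × 6.9240 = 4.5698
delay to age 2: R₀ = 0.66 × (0.75 × 5.2) = 0.66 × 3.9000 = 2.5740
Higher: breed at age 1 (4.5698).

4.57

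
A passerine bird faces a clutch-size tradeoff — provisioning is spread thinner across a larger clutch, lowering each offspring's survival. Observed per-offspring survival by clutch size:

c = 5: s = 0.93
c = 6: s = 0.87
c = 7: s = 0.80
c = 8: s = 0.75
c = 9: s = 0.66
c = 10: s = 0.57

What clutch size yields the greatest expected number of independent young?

Expected independent young = c × s(c):
  c=5: 5 × 0.93 = 4.650
  c=6: 6 × 0.87 = 5.220
  c=7: 7 × 0.80 = 5.600
  c=8: 8 × 0.75 = 6.000
  c=9: 9 × 0.66 = 5.940
  c=10: 10 × 0.57 = 5.700
Maximum at c = 8 (6.000 independent young).

8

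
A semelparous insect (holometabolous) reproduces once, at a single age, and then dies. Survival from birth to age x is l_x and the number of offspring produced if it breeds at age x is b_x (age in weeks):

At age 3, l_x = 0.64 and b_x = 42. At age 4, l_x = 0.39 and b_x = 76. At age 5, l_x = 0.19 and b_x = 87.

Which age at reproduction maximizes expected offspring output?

4

Expected offspring if breeding at age x = l_x × b_x:
  age 3: 0.64 × 42 = 26.880
  age 4: 0.39 × 76 = 29.640
  age 5: 0.19 × 87 = 16.530
Maximum at age 4 (29.640).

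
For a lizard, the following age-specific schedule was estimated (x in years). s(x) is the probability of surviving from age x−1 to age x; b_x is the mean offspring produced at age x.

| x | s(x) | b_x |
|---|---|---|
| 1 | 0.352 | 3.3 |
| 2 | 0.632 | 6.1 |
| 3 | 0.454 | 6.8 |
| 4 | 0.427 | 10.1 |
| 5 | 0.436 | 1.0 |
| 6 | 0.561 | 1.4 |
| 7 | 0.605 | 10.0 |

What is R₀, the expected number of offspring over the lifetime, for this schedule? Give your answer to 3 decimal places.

Survivorship from birth: l_x = s_1·s_2·…·s_x.
  l_1 = 0.35200
  l_2 = 0.22246
  l_3 = 0.10100
  l_4 = 0.04313
  l_5 = 0.01880
  l_6 = 0.01055
  l_7 = 0.00638
R₀ = Σ l_x b_x:
  age 1: 0.35200 × 3.3 = 1.1616
  age 2: 0.22246 × 6.1 = 1.3570
  age 3: 0.10100 × 6.8 = 0.6868
  age 4: 0.04313 × 10.1 = 0.4356
  age 5: 0.01880 × 1.0 = 0.0188
  age 6: 0.01055 × 1.4 = 0.0148
  age 7: 0.00638 × 10.0 = 0.0638
R₀ = 1.1616 + 1.3570 + 0.6868 + 0.4356 + 0.0188 + 0.0148 + 0.0638 = 3.7384

3.738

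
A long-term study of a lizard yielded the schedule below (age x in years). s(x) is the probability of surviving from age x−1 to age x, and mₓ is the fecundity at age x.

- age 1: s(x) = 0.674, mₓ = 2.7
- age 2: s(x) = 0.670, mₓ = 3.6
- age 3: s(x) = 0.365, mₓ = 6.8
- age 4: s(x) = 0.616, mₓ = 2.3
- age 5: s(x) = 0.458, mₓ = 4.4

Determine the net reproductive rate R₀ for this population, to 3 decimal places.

Survivorship from birth: l_x = s_1·s_2·…·s_x.
  l_1 = 0.67400
  l_2 = 0.45158
  l_3 = 0.16483
  l_4 = 0.10153
  l_5 = 0.04650
R₀ = Σ l_x mₓ:
  age 1: 0.67400 × 2.7 = 1.8198
  age 2: 0.45158 × 3.6 = 1.6257
  age 3: 0.16483 × 6.8 = 1.1208
  age 4: 0.10153 × 2.3 = 0.2335
  age 5: 0.04650 × 4.4 = 0.2046
R₀ = 1.8198 + 1.6257 + 1.1208 + 0.2335 + 0.2046 = 5.0045

5.004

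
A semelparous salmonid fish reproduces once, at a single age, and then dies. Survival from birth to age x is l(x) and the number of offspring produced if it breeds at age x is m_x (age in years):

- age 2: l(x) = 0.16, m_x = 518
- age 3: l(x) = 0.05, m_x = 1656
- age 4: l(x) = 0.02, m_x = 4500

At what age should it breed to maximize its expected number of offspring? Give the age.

Expected offspring if breeding at age x = l(x) × m_x:
  age 2: 0.16 × 518 = 82.880
  age 3: 0.05 × 1656 = 82.800
  age 4: 0.02 × 4500 = 90.000
Maximum at age 4 (90.000).

4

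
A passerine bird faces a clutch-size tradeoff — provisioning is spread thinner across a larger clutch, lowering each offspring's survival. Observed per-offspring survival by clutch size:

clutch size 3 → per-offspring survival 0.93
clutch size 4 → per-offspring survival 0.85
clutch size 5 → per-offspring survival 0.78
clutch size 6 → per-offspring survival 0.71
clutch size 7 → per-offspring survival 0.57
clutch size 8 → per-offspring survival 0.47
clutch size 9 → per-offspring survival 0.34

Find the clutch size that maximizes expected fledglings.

6

Expected fledglings = c × s(c):
  c=3: 3 × 0.93 = 2.790
  c=4: 4 × 0.85 = 3.400
  c=5: 5 × 0.78 = 3.900
  c=6: 6 × 0.71 = 4.260
  c=7: 7 × 0.57 = 3.990
  c=8: 8 × 0.47 = 3.760
  c=9: 9 × 0.34 = 3.060
Maximum at c = 6 (4.260 fledglings).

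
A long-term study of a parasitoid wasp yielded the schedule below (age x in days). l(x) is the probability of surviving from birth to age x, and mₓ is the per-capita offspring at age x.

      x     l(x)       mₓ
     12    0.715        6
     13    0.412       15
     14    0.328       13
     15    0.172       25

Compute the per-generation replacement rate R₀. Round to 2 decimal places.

R₀ = Σ l(x) mₓ:
  age 12: 0.715 × 6 = 4.2900
  age 13: 0.412 × 15 = 6.1800
  age 14: 0.328 × 13 = 4.2640
  age 15: 0.172 × 25 = 4.3000
R₀ = 4.2900 + 6.1800 + 4.2640 + 4.3000 = 19.0340

19.03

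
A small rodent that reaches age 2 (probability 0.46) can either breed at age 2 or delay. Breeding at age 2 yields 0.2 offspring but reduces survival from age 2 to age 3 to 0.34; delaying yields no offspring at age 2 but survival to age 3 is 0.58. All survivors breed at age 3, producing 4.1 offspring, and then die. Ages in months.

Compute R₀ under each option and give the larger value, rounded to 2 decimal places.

breed at age 2: R₀ = 0.46 × (0.2 + 0.34 × 4.1) = 0.46 × 1.5940 = 0.7332
delay to age 3: R₀ = 0.46 × (0.58 × 4.1) = 0.46 × 2.3780 = 1.0939
Higher: delay to age 3 (1.0939).

1.09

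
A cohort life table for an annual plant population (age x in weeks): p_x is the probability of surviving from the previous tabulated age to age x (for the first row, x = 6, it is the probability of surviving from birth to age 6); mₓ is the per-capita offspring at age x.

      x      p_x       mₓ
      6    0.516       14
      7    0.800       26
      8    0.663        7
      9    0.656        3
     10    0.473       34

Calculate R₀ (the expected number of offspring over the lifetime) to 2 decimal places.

Survivorship from birth: l_x = p_6·p_7·…·p_x.
  l_6 = 0.51600
  l_7 = 0.41280
  l_8 = 0.27369
  l_9 = 0.17954
  l_10 = 0.08492
R₀ = Σ l_x mₓ:
  age 6: 0.51600 × 14 = 7.2240
  age 7: 0.41280 × 26 = 10.7328
  age 8: 0.27369 × 7 = 1.9158
  age 9: 0.17954 × 3 = 0.5386
  age 10: 0.08492 × 34 = 2.8873
R₀ = 7.2240 + 10.7328 + 1.9158 + 0.5386 + 2.8873 = 23.2985

23.30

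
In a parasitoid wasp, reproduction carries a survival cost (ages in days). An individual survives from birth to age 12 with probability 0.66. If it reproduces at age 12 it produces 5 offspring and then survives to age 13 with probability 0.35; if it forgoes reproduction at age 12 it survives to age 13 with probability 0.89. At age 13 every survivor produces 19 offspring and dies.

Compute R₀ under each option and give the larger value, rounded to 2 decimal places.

11.16

breed at age 12: R₀ = 0.66 × (5 + 0.35 × 19) = 0.66 × 11.6500 = 7.6890
delay to age 13: R₀ = 0.66 × (0.89 × 19) = 0.66 × 16.9100 = 11.1606
Higher: delay to age 13 (11.1606).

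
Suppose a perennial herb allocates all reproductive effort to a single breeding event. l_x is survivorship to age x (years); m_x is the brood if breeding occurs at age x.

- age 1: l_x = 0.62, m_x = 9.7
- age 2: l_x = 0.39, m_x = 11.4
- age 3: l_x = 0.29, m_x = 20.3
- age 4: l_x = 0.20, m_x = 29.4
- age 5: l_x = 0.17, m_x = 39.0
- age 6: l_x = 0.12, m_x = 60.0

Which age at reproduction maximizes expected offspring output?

Expected offspring if breeding at age x = l_x × m_x:
  age 1: 0.62 × 9.7 = 6.014
  age 2: 0.39 × 11.4 = 4.446
  age 3: 0.29 × 20.3 = 5.887
  age 4: 0.20 × 29.4 = 5.880
  age 5: 0.17 × 39.0 = 6.630
  age 6: 0.12 × 60.0 = 7.200
Maximum at age 6 (7.200).

6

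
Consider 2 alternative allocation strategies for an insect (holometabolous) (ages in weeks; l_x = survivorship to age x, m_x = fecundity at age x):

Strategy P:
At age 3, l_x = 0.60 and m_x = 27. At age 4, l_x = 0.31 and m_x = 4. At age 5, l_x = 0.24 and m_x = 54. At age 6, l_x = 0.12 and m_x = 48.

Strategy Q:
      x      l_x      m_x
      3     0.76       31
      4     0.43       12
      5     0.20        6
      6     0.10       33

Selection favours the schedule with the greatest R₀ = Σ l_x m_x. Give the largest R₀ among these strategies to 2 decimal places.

Strategy P: R₀ = 0.60×27 + 0.31×4 + 0.24×54 + 0.12×48 = 36.1600
Strategy Q: R₀ = 0.76×31 + 0.43×12 + 0.20×6 + 0.10×33 = 33.2200
Highest R₀: strategy P with 36.1600.

36.16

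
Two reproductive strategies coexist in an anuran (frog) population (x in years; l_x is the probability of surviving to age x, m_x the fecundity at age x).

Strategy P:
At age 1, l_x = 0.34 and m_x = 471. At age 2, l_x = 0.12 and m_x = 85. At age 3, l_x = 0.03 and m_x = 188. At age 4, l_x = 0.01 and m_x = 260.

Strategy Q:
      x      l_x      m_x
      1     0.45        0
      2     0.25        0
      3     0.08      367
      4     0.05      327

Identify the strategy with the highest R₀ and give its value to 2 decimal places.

Strategy P: R₀ = 0.34×471 + 0.12×85 + 0.03×188 + 0.01×260 = 178.5800
Strategy Q: R₀ = 0.45×0 + 0.25×0 + 0.08×367 + 0.05×327 = 45.7100
Highest R₀: strategy P with 178.5800.

178.58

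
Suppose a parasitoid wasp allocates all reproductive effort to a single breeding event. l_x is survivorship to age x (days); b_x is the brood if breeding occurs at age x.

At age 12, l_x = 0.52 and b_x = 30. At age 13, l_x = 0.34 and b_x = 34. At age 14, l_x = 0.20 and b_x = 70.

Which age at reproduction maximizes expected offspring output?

Expected offspring if breeding at age x = l_x × b_x:
  age 12: 0.52 × 30 = 15.600
  age 13: 0.34 × 34 = 11.560
  age 14: 0.20 × 70 = 14.000
Maximum at age 12 (15.600).

12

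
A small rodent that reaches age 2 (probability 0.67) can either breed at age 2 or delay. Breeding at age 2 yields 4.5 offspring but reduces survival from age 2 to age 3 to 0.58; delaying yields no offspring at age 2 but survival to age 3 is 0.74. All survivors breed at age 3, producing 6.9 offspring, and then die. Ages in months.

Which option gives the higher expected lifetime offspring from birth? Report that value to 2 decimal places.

5.70

breed at age 2: R₀ = 0.67 × (4.5 + 0.58 × 6.9) = 0.67 × 8.5020 = 5.6963
delay to age 3: R₀ = 0.67 × (0.74 × 6.9) = 0.67 × 5.1060 = 3.4210
Higher: breed at age 2 (5.6963).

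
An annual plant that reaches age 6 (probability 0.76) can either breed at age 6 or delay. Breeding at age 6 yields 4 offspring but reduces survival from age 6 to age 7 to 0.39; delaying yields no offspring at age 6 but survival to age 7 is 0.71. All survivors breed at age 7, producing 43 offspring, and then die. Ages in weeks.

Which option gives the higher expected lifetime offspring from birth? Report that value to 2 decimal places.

23.20

breed at age 6: R₀ = 0.76 × (4 + 0.39 × 43) = 0.76 × 20.7700 = 15.7852
delay to age 7: R₀ = 0.76 × (0.71 × 43) = 0.76 × 30.5300 = 23.2028
Higher: delay to age 7 (23.2028).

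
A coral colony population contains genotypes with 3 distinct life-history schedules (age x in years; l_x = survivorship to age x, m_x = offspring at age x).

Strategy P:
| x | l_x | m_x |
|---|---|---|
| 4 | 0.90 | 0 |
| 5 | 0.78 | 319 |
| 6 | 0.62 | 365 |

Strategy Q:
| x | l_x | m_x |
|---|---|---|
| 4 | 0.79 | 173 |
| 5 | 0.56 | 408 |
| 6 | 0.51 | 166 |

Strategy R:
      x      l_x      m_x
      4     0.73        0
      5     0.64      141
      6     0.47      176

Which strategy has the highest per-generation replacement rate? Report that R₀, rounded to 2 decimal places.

475.12

Strategy P: R₀ = 0.90×0 + 0.78×319 + 0.62×365 = 475.1200
Strategy Q: R₀ = 0.79×173 + 0.56×408 + 0.51×166 = 449.8100
Strategy R: R₀ = 0.73×0 + 0.64×141 + 0.47×176 = 172.9600
Highest R₀: strategy P with 475.1200.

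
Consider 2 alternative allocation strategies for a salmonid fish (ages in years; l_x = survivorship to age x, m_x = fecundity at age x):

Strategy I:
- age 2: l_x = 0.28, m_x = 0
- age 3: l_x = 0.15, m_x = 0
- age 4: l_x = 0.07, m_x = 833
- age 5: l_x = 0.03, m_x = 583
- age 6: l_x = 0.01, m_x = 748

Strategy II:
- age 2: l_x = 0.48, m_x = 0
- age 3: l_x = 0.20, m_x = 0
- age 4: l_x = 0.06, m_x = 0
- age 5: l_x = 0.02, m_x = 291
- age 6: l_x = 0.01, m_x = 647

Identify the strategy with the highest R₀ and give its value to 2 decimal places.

83.28

Strategy I: R₀ = 0.28×0 + 0.15×0 + 0.07×833 + 0.03×583 + 0.01×748 = 83.2800
Strategy II: R₀ = 0.48×0 + 0.20×0 + 0.06×0 + 0.02×291 + 0.01×647 = 12.2900
Highest R₀: strategy I with 83.2800.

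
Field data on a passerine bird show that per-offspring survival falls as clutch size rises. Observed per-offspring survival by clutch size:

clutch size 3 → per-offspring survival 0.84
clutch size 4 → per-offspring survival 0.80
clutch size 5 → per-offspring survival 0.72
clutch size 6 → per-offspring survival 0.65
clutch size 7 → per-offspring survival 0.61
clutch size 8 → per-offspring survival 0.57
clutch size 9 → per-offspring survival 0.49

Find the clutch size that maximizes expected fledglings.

8

Expected fledglings = c × s(c):
  c=3: 3 × 0.84 = 2.520
  c=4: 4 × 0.80 = 3.200
  c=5: 5 × 0.72 = 3.600
  c=6: 6 × 0.65 = 3.900
  c=7: 7 × 0.61 = 4.270
  c=8: 8 × 0.57 = 4.560
  c=9: 9 × 0.49 = 4.410
Maximum at c = 8 (4.560 fledglings).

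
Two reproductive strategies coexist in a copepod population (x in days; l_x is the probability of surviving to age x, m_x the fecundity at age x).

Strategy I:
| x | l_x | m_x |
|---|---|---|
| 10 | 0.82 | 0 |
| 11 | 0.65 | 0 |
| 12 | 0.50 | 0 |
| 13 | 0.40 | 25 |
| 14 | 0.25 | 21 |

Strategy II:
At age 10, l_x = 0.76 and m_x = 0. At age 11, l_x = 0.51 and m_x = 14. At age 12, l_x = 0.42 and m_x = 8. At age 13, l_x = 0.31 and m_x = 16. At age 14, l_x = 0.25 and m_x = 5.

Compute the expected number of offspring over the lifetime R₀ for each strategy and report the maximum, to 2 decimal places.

Strategy I: R₀ = 0.82×0 + 0.65×0 + 0.50×0 + 0.40×25 + 0.25×21 = 15.2500
Strategy II: R₀ = 0.76×0 + 0.51×14 + 0.42×8 + 0.31×16 + 0.25×5 = 16.7100
Highest R₀: strategy II with 16.7100.

16.71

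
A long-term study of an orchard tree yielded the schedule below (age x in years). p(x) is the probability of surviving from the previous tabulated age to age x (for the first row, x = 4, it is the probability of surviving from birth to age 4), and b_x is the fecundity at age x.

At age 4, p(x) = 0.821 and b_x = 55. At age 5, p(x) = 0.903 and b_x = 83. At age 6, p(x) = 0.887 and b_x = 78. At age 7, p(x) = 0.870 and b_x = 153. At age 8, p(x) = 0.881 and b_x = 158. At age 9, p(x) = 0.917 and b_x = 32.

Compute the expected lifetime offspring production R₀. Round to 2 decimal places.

Survivorship from birth: l_x = p_4·p_5·…·p_x.
  l_4 = 0.82100
  l_5 = 0.74136
  l_6 = 0.65759
  l_7 = 0.57210
  l_8 = 0.50402
  l_9 = 0.46219
R₀ = Σ l_x b_x:
  age 4: 0.82100 × 55 = 45.1550
  age 5: 0.74136 × 83 = 61.5329
  age 6: 0.65759 × 78 = 51.2920
  age 7: 0.57210 × 153 = 87.5313
  age 8: 0.50402 × 158 = 79.6352
  age 9: 0.46219 × 32 = 14.7901
R₀ = 45.1550 + 61.5329 + 51.2920 + 87.5313 + 79.6352 + 14.7901 = 339.9364

339.94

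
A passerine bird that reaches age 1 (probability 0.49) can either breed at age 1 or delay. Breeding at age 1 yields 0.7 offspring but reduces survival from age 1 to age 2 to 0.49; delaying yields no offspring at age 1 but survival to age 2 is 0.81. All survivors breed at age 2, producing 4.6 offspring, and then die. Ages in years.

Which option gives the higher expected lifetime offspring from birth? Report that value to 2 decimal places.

breed at age 1: R₀ = 0.49 × (0.7 + 0.49 × 4.6) = 0.49 × 2.9540 = 1.4475
delay to age 2: R₀ = 0.49 × (0.81 × 4.6) = 0.49 × 3.7260 = 1.8257
Higher: delay to age 2 (1.8257).

1.83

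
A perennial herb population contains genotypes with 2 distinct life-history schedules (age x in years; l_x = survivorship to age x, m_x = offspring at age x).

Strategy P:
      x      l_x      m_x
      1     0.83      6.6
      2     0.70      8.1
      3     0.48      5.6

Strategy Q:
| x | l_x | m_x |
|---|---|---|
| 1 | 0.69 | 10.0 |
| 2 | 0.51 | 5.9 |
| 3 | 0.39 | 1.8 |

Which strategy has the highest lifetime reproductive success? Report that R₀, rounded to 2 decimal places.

13.84

Strategy P: R₀ = 0.83×6.6 + 0.70×8.1 + 0.48×5.6 = 13.8360
Strategy Q: R₀ = 0.69×10.0 + 0.51×5.9 + 0.39×1.8 = 10.6110
Highest R₀: strategy P with 13.8360.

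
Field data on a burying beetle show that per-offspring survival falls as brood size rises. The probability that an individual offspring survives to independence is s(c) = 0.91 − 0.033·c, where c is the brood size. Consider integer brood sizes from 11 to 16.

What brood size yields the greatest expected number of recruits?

14

Expected recruits = c × s(c):
  c=11: 11 × 0.547 = 6.017
  c=12: 12 × 0.514 = 6.168
  c=13: 13 × 0.481 = 6.253
  c=14: 14 × 0.448 = 6.272
  c=15: 15 × 0.415 = 6.225
  c=16: 16 × 0.382 = 6.112
Maximum at c = 14 (6.272 recruits).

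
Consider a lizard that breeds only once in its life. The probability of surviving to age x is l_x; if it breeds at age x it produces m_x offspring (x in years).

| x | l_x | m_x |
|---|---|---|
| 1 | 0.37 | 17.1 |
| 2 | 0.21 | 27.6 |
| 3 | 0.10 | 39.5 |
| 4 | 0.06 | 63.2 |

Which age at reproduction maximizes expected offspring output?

1

Expected offspring if breeding at age x = l_x × m_x:
  age 1: 0.37 × 17.1 = 6.327
  age 2: 0.21 × 27.6 = 5.796
  age 3: 0.10 × 39.5 = 3.950
  age 4: 0.06 × 63.2 = 3.792
Maximum at age 1 (6.327).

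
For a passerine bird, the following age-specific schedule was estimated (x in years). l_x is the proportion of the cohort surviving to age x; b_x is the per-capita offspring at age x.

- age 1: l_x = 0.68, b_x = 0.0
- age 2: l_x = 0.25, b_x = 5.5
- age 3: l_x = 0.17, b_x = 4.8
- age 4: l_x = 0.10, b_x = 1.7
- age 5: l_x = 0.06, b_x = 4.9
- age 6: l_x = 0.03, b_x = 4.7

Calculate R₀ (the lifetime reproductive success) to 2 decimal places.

2.80

R₀ = Σ l_x b_x:
  age 1: 0.68 × 0.0 = 0.0000
  age 2: 0.25 × 5.5 = 1.3750
  age 3: 0.17 × 4.8 = 0.8160
  age 4: 0.10 × 1.7 = 0.1700
  age 5: 0.06 × 4.9 = 0.2940
  age 6: 0.03 × 4.7 = 0.1410
R₀ = 0.0000 + 1.3750 + 0.8160 + 0.1700 + 0.2940 + 0.1410 = 2.7960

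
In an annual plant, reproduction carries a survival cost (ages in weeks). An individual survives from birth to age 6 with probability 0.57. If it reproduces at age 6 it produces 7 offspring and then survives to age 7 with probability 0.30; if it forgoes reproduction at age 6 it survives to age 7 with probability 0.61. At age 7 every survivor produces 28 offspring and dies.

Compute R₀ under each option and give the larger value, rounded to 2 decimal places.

breed at age 6: R₀ = 0.57 × (7 + 0.30 × 28) = 0.57 × 15.4000 = 8.7780
delay to age 7: R₀ = 0.57 × (0.61 × 28) = 0.57 × 17.0800 = 9.7356
Higher: delay to age 7 (9.7356).

9.74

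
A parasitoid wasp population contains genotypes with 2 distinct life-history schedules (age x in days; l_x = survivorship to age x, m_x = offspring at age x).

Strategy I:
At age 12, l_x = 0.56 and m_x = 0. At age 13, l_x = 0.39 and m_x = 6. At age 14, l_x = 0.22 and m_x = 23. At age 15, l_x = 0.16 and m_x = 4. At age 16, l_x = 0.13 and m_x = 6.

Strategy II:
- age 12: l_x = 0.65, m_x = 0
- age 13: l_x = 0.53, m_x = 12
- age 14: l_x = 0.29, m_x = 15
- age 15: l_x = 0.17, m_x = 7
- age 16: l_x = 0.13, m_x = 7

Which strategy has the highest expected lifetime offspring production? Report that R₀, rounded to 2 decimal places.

12.81

Strategy I: R₀ = 0.56×0 + 0.39×6 + 0.22×23 + 0.16×4 + 0.13×6 = 8.8200
Strategy II: R₀ = 0.65×0 + 0.53×12 + 0.29×15 + 0.17×7 + 0.13×7 = 12.8100
Highest R₀: strategy II with 12.8100.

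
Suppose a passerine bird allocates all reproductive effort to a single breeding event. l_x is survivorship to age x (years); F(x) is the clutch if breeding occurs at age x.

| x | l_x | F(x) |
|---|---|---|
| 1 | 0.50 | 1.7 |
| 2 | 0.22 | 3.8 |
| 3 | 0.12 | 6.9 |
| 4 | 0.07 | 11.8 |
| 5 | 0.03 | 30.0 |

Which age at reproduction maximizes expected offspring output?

Expected offspring if breeding at age x = l_x × F(x):
  age 1: 0.50 × 1.7 = 0.850
  age 2: 0.22 × 3.8 = 0.836
  age 3: 0.12 × 6.9 = 0.828
  age 4: 0.07 × 11.8 = 0.826
  age 5: 0.03 × 30.0 = 0.900
Maximum at age 5 (0.900).

5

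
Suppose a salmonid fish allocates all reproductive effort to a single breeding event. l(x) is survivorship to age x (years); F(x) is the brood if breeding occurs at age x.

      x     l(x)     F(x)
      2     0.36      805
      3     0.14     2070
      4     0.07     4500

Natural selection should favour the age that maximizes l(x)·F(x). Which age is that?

4

Expected offspring if breeding at age x = l(x) × F(x):
  age 2: 0.36 × 805 = 289.800
  age 3: 0.14 × 2070 = 289.800
  age 4: 0.07 × 4500 = 315.000
Maximum at age 4 (315.000).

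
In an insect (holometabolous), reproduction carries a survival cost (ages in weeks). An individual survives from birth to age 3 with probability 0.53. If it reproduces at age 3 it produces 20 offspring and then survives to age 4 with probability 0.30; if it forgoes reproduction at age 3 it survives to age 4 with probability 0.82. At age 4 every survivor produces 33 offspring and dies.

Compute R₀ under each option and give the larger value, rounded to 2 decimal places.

breed at age 3: R₀ = 0.53 × (20 + 0.30 × 33) = 0.53 × 29.9000 = 15.8470
delay to age 4: R₀ = 0.53 × (0.82 × 33) = 0.53 × 27.0600 = 14.3418
Higher: breed at age 3 (15.8470).

15.85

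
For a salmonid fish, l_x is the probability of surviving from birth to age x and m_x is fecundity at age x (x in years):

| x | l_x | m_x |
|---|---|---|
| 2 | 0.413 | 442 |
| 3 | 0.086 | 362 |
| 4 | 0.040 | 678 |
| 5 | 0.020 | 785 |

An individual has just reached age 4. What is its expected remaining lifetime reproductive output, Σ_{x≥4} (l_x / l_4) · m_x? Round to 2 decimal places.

1070.50

l_4 = 0.040. Conditional survival from age 4 to x is l_x / l_4.
  x=4: (0.040/0.040) × 678 = 678.0000
  x=5: (0.020/0.040) × 785 = 392.5000
Sum = 678.0000 + 392.5000 = 1070.5000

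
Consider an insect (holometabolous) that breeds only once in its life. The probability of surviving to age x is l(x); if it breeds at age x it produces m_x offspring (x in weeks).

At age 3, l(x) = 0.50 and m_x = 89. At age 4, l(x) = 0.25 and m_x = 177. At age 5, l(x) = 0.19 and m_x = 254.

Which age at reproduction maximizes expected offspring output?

Expected offspring if breeding at age x = l(x) × m_x:
  age 3: 0.50 × 89 = 44.500
  age 4: 0.25 × 177 = 44.250
  age 5: 0.19 × 254 = 48.260
Maximum at age 5 (48.260).

5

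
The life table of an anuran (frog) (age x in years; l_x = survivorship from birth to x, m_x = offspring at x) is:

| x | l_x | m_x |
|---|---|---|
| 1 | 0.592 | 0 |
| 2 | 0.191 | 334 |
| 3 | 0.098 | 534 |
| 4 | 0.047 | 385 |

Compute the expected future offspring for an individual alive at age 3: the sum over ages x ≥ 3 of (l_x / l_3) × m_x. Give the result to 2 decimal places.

l_3 = 0.098. Conditional survival from age 3 to x is l_x / l_3.
  x=3: (0.098/0.098) × 534 = 534.0000
  x=4: (0.047/0.098) × 385 = 184.6429
Sum = 534.0000 + 184.6429 = 718.6429

718.64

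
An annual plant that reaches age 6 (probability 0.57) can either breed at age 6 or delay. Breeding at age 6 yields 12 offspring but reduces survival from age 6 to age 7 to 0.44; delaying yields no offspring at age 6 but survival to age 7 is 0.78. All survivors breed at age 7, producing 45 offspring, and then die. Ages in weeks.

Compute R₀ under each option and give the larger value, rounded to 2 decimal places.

20.01

breed at age 6: R₀ = 0.57 × (12 + 0.44 × 45) = 0.57 × 31.8000 = 18.1260
delay to age 7: R₀ = 0.57 × (0.78 × 45) = 0.57 × 35.1000 = 20.0070
Higher: delay to age 7 (20.0070).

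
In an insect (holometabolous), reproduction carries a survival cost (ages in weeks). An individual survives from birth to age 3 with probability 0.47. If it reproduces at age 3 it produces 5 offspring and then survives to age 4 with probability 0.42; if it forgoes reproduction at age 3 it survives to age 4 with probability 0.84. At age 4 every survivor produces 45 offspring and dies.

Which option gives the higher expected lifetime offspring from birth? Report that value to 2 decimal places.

breed at age 3: R₀ = 0.47 × (5 + 0.42 × 45) = 0.47 × 23.9000 = 11.2330
delay to age 4: R₀ = 0.47 × (0.84 × 45) = 0.47 × 37.8000 = 17.7660
Higher: delay to age 4 (17.7660).

17.77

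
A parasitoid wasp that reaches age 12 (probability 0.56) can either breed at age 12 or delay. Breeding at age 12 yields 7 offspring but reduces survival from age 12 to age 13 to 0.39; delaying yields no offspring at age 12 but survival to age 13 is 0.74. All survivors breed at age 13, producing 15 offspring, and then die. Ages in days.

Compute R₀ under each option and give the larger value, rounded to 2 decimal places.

breed at age 12: R₀ = 0.56 × (7 + 0.39 × 15) = 0.56 × 12.8500 = 7.1960
delay to age 13: R₀ = 0.56 × (0.74 × 15) = 0.56 × 11.1000 = 6.2160
Higher: breed at age 12 (7.1960).

7.20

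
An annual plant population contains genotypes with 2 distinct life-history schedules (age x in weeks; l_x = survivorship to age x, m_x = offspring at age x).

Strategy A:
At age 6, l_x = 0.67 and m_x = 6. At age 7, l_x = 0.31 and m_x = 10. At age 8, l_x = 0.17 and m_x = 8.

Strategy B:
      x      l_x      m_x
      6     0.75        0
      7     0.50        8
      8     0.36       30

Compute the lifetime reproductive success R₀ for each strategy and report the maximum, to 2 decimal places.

Strategy A: R₀ = 0.67×6 + 0.31×10 + 0.17×8 = 8.4800
Strategy B: R₀ = 0.75×0 + 0.50×8 + 0.36×30 = 14.8000
Highest R₀: strategy B with 14.8000.

14.80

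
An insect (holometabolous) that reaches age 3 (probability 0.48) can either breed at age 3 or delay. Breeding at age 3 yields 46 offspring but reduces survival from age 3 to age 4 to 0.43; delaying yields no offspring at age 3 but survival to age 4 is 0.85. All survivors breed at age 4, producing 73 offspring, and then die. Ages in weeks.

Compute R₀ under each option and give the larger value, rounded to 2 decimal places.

37.15

breed at age 3: R₀ = 0.48 × (46 + 0.43 × 73) = 0.48 × 77.3900 = 37.1472
delay to age 4: R₀ = 0.48 × (0.85 × 73) = 0.48 × 62.0500 = 29.7840
Higher: breed at age 3 (37.1472).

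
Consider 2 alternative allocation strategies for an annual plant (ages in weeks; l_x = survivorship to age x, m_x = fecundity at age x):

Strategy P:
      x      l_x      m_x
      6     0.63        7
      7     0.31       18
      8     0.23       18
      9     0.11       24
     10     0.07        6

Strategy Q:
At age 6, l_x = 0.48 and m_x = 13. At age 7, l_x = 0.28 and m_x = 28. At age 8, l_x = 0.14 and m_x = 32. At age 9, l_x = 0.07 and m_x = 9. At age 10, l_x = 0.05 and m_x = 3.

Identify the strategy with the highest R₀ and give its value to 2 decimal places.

19.34

Strategy P: R₀ = 0.63×7 + 0.31×18 + 0.23×18 + 0.11×24 + 0.07×6 = 17.1900
Strategy Q: R₀ = 0.48×13 + 0.28×28 + 0.14×32 + 0.07×9 + 0.05×3 = 19.3400
Highest R₀: strategy Q with 19.3400.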